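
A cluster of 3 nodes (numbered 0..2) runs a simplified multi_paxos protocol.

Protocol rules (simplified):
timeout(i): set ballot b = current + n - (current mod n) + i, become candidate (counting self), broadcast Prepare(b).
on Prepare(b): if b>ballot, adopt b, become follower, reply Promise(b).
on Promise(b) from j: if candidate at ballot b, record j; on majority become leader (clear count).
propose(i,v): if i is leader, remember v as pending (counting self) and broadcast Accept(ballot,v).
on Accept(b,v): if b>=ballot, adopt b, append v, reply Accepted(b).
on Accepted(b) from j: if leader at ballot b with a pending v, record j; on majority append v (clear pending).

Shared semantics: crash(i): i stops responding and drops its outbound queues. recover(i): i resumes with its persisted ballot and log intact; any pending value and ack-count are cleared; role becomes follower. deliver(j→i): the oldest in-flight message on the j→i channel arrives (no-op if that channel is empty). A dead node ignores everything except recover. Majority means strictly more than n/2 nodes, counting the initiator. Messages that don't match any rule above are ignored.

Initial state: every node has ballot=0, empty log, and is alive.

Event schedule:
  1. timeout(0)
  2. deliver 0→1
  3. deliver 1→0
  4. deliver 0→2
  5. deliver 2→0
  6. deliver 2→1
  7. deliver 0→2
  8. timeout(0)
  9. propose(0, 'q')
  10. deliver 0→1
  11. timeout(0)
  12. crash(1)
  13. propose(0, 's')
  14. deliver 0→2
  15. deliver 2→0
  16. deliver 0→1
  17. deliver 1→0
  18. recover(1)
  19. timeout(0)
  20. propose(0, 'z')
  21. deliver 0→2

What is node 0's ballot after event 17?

after 1 — timeout(0): n0:cand/b3/[-]
after 2 — deliver 0→1: n1:foll/b3/[-]
after 3 — deliver 1→0: n0:lead/b3/[-]
after 4 — deliver 0→2: n2:foll/b3/[-]
after 5 — deliver 2→0: ·
after 6 — deliver 2→1: ·
after 7 — deliver 0→2: ·
after 8 — timeout(0): n0:cand/b6/[-]
after 9 — propose(0,'q'): ·
after 10 — deliver 0→1: n1:foll/b6/[-]
after 11 — timeout(0): n0:cand/b9/[-]
after 12 — crash(1): n1:✗foll/b6/[-]
after 13 — propose(0,'s'): ·
after 14 — deliver 0→2: n2:foll/b6/[-]
after 15 — deliver 2→0: ·
after 16 — deliver 0→1: ·
after 17 — deliver 1→0: ·

9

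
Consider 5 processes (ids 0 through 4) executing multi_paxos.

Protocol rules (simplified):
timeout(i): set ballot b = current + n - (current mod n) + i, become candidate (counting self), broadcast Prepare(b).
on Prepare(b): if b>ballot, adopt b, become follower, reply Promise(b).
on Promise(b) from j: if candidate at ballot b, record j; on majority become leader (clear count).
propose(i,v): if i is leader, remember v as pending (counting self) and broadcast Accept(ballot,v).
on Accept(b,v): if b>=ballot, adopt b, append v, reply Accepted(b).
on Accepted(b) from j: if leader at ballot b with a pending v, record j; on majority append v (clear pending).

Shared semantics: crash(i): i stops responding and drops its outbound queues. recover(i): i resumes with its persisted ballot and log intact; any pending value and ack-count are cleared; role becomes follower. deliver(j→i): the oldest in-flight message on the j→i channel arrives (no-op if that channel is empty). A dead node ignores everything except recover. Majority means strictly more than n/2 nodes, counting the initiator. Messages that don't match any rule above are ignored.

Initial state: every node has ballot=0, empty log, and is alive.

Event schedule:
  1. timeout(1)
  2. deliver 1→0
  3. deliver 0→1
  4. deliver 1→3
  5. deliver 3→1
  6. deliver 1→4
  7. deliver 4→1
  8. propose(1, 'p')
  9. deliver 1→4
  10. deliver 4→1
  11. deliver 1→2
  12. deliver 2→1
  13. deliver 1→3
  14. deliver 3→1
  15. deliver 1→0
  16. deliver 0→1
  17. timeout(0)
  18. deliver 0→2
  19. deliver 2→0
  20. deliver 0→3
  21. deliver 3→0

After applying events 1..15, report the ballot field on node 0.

6

[1] timeout(1) → N1(cand b6 [-])
[2] deliver 1→0 → N0(foll b6 [-])
[3] deliver 0→1 → ∅
[4] deliver 1→3 → N3(foll b6 [-])
[5] deliver 3→1 → N1(lead b6 [-])
[6] deliver 1→4 → N4(foll b6 [-])
[7] deliver 4→1 → ∅
[8] propose(1,'p') → ∅
[9] deliver 1→4 → N4(foll b6 [p])
[10] deliver 4→1 → ∅
[11] deliver 1→2 → N2(foll b6 [-])
[12] deliver 2→1 → ∅
[13] deliver 1→3 → N3(foll b6 [p])
[14] deliver 3→1 → N1(lead b6 [p])
[15] deliver 1→0 → N0(foll b6 [p])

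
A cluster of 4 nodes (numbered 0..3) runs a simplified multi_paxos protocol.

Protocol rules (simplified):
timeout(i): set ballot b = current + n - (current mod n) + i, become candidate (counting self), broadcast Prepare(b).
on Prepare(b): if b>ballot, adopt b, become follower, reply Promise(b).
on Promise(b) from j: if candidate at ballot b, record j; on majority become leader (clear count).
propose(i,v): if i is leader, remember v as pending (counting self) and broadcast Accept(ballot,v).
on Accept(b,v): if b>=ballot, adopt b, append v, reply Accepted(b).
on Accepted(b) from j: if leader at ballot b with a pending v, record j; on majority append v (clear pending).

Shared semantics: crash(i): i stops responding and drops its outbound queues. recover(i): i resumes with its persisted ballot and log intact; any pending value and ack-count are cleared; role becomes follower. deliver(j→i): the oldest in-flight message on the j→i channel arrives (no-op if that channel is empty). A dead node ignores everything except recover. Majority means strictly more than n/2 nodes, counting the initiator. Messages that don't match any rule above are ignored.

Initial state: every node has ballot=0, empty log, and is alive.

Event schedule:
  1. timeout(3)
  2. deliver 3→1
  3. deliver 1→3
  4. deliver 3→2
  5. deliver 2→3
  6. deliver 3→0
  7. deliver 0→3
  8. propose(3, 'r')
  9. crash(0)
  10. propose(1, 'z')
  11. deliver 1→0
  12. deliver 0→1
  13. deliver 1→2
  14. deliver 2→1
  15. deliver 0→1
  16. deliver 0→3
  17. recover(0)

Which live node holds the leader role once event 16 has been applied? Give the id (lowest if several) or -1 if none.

3

1. timeout(3):  <3:cand b7 ->
2. deliver 3→1:  <1:foll b7 ->
3. deliver 1→3:  nop
4. deliver 3→2:  <2:foll b7 ->
5. deliver 2→3:  <3:lead b7 ->
6. deliver 3→0:  <0:foll b7 ->
7. deliver 0→3:  nop
8. propose(3,'r'):  nop
9. crash(0):  <0:✗foll b7 ->
10. propose(1,'z'):  nop
11. deliver 1→0:  nop
12. deliver 0→1:  nop
13. deliver 1→2:  nop
14. deliver 2→1:  nop
15. deliver 0→1:  nop
16. deliver 0→3:  nop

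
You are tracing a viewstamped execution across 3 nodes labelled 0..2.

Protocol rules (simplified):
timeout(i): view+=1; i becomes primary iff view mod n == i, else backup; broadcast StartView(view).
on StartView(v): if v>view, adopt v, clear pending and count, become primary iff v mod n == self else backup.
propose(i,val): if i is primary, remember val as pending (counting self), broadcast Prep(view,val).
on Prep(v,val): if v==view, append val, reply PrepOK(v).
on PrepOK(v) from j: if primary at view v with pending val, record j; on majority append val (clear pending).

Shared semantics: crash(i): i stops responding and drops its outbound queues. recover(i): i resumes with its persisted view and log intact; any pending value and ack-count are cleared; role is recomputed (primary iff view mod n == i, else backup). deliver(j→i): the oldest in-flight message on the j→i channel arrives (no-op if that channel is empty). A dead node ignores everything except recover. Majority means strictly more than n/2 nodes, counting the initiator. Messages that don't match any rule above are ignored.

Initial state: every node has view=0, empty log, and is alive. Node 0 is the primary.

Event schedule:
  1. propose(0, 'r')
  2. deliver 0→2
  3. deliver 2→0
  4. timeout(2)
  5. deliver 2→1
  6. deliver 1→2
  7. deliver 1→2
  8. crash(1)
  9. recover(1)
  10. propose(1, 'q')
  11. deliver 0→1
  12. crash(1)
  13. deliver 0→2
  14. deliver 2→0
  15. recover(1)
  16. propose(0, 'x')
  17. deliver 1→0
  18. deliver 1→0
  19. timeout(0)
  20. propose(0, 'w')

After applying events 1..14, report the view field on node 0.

1

after 1 — propose(0,'r'): ·
after 2 — deliver 0→2: n2:back/v0/[r]
after 3 — deliver 2→0: n0:prim/v0/[r]
after 4 — timeout(2): n2:back/v1/[r]
after 5 — deliver 2→1: n1:prim/v1/[-]
after 6 — deliver 1→2: ·
after 7 — deliver 1→2: ·
after 8 — crash(1): n1:✗prim/v1/[-]
after 9 — recover(1): n1:prim/v1/[-]
after 10 — propose(1,'q'): ·
after 11 — deliver 0→1: ·
after 12 — crash(1): n1:✗prim/v1/[-]
after 13 — deliver 0→2: ·
after 14 — deliver 2→0: n0:back/v1/[r]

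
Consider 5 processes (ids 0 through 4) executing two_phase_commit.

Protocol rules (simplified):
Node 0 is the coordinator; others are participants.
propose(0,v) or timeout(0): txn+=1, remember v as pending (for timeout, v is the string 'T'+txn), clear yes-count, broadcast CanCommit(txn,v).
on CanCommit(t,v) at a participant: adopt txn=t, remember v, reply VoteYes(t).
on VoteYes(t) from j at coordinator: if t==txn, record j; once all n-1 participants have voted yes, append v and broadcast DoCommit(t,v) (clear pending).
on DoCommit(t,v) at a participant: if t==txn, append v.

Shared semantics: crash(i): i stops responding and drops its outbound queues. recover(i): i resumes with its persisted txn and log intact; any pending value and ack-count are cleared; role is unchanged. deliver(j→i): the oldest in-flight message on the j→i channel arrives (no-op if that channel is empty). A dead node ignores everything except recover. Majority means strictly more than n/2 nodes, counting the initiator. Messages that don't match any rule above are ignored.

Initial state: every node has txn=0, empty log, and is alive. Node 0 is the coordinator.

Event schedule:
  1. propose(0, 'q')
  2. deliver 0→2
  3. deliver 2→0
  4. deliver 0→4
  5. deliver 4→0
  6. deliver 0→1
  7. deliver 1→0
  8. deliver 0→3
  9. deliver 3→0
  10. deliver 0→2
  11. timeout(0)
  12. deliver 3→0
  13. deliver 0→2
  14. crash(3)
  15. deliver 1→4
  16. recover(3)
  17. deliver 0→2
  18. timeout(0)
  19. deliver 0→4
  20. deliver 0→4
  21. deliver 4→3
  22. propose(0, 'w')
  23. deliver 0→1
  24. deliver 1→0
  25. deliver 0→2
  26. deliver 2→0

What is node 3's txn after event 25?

after 1 — propose(0,'q'): n0:coor/t1/[-]
after 2 — deliver 0→2: n2:part/t1/[-]
after 3 — deliver 2→0: ·
after 4 — deliver 0→4: n4:part/t1/[-]
after 5 — deliver 4→0: ·
after 6 — deliver 0→1: n1:part/t1/[-]
after 7 — deliver 1→0: ·
after 8 — deliver 0→3: n3:part/t1/[-]
after 9 — deliver 3→0: n0:coor/t1/[q]
after 10 — deliver 0→2: n2:part/t1/[q]
after 11 — timeout(0): n0:coor/t2/[q]
after 12 — deliver 3→0: ·
after 13 — deliver 0→2: n2:part/t2/[q]
after 14 — crash(3): n3:✗part/t1/[-]
after 15 — deliver 1→4: ·
after 16 — recover(3): n3:part/t1/[-]
after 17 — deliver 0→2: ·
after 18 — timeout(0): n0:coor/t3/[q]
after 19 — deliver 0→4: n4:part/t1/[q]
after 20 — deliver 0→4: n4:part/t2/[q]
after 21 — deliver 4→3: ·
after 22 — propose(0,'w'): n0:coor/t4/[q]
after 23 — deliver 0→1: n1:part/t1/[q]
after 24 — deliver 1→0: ·
after 25 — deliver 0→2: n2:part/t3/[q]

1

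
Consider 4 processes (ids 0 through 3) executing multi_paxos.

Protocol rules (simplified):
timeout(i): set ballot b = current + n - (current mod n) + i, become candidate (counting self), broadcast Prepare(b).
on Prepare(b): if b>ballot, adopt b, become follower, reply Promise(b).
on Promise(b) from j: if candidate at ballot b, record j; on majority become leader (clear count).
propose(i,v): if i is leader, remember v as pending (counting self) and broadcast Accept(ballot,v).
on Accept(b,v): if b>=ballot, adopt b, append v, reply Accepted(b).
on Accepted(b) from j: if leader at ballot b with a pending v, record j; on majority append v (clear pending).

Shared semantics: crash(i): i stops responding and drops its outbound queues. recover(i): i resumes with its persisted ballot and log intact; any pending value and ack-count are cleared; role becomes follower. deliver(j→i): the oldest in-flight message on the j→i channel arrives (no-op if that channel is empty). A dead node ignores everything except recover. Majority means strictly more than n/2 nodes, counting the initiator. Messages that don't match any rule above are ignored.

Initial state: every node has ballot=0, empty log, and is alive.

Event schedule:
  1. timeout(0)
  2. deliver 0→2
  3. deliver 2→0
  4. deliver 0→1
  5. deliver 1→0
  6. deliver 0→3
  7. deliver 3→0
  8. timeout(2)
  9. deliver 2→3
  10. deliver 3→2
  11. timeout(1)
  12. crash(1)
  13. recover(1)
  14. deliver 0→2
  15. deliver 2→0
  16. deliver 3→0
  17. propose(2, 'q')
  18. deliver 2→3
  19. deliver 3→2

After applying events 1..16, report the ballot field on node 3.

10

step 1 timeout(0): 0={cand,b=4,log=-}
step 2 deliver 0→2: 2={foll,b=4,log=-}
step 3 deliver 2→0: —
step 4 deliver 0→1: 1={foll,b=4,log=-}
step 5 deliver 1→0: 0={lead,b=4,log=-}
step 6 deliver 0→3: 3={foll,b=4,log=-}
step 7 deliver 3→0: —
step 8 timeout(2): 2={cand,b=10,log=-}
step 9 deliver 2→3: 3={foll,b=10,log=-}
step 10 deliver 3→2: —
step 11 timeout(1): 1={cand,b=9,log=-}
step 12 crash(1): 1={✗cand,b=9,log=-}
step 13 recover(1): 1={foll,b=9,log=-}
step 14 deliver 0→2: —
step 15 deliver 2→0: 0={foll,b=10,log=-}
step 16 deliver 3→0: —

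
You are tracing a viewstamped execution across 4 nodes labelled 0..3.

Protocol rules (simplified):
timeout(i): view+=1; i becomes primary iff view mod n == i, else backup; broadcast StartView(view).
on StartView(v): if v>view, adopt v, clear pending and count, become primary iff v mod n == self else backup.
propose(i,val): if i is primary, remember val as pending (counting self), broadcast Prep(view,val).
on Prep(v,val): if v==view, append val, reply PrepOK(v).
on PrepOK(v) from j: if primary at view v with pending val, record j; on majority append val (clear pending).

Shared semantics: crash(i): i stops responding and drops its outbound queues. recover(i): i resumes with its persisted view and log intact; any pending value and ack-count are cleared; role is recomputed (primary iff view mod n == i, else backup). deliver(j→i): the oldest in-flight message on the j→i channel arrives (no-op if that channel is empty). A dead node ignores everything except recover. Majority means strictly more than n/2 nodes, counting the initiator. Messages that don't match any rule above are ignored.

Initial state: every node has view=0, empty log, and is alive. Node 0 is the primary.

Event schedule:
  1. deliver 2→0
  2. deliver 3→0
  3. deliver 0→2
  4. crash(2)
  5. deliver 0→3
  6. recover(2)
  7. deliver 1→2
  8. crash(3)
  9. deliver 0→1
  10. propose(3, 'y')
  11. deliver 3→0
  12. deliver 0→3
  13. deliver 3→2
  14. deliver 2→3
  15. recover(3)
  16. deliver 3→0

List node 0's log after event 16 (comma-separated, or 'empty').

after 1 — deliver 2→0: ·
after 2 — deliver 3→0: ·
after 3 — deliver 0→2: ·
after 4 — crash(2): n2:✗back/v0/[-]
after 5 — deliver 0→3: ·
after 6 — recover(2): n2:back/v0/[-]
after 7 — deliver 1→2: ·
after 8 — crash(3): n3:✗back/v0/[-]
after 9 — deliver 0→1: ·
after 10 — propose(3,'y'): ·
after 11 — deliver 3→0: ·
after 12 — deliver 0→3: ·
after 13 — deliver 3→2: ·
after 14 — deliver 2→3: ·
after 15 — recover(3): n3:back/v0/[-]
after 16 — deliver 3→0: ·

empty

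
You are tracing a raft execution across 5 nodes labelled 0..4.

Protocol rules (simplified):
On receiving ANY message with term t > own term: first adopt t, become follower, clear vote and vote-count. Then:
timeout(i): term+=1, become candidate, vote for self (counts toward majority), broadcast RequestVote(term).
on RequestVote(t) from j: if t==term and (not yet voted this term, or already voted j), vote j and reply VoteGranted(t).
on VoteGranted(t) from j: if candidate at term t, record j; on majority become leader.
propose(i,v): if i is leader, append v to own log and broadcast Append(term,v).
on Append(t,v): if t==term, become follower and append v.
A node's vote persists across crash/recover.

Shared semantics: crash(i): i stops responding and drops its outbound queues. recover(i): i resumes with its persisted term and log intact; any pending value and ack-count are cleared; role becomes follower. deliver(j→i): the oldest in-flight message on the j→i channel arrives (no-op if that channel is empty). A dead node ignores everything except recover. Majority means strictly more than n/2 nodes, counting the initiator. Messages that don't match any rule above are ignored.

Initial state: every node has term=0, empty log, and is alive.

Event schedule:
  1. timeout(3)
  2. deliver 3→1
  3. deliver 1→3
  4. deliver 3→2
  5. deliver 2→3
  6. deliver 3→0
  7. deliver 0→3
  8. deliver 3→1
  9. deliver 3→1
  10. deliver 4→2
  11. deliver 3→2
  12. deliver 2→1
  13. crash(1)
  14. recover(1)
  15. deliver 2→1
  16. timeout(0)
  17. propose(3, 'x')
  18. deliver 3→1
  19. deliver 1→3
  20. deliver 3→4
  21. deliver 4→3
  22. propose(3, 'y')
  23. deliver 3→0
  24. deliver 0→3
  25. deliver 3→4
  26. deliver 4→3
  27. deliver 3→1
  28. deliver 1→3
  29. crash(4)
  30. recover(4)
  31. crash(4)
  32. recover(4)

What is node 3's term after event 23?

1

[1] timeout(3) → N3(cand t1 [-])
[2] deliver 3→1 → N1(foll t1 [-])
[3] deliver 1→3 → ∅
[4] deliver 3→2 → N2(foll t1 [-])
[5] deliver 2→3 → N3(lead t1 [-])
[6] deliver 3→0 → N0(foll t1 [-])
[7] deliver 0→3 → ∅
[8] deliver 3→1 → ∅
[9] deliver 3→1 → ∅
[10] deliver 4→2 → ∅
[11] deliver 3→2 → ∅
[12] deliver 2→1 → ∅
[13] crash(1) → N1(✗foll t1 [-])
[14] recover(1) → N1(foll t1 [-])
[15] deliver 2→1 → ∅
[16] timeout(0) → N0(cand t2 [-])
[17] propose(3,'x') → N3(lead t1 [x])
[18] deliver 3→1 → N1(foll t1 [x])
[19] deliver 1→3 → ∅
[20] deliver 3→4 → N4(foll t1 [-])
[21] deliver 4→3 → ∅
[22] propose(3,'y') → N3(lead t1 [x,y])
[23] deliver 3→0 → ∅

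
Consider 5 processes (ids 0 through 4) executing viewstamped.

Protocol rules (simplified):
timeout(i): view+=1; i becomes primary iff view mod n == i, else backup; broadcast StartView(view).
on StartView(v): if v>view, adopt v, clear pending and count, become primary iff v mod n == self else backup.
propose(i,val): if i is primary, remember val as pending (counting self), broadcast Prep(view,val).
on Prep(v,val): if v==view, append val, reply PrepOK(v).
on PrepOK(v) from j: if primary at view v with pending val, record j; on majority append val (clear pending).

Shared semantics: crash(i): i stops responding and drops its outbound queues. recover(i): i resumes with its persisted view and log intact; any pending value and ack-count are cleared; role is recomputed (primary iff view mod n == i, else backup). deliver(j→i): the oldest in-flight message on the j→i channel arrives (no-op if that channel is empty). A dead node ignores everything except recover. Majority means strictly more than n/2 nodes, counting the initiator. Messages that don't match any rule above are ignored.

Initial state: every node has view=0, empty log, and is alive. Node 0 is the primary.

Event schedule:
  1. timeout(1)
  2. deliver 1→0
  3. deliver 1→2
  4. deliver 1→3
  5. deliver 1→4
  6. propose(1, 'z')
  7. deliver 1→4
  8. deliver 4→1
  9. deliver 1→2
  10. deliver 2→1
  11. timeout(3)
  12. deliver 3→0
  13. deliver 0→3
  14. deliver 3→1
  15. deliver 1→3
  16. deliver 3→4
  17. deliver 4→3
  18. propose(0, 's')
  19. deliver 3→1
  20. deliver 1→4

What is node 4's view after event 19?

2

e1 timeout(1): 1[prim,v=1,-]
e2 deliver 1→0: 0[back,v=1,-]
e3 deliver 1→2: 2[back,v=1,-]
e4 deliver 1→3: 3[back,v=1,-]
e5 deliver 1→4: 4[back,v=1,-]
e6 propose(1,'z'): ·
e7 deliver 1→4: 4[back,v=1,z]
e8 deliver 4→1: ·
e9 deliver 1→2: 2[back,v=1,z]
e10 deliver 2→1: 1[prim,v=1,z]
e11 timeout(3): 3[back,v=2,-]
e12 deliver 3→0: 0[back,v=2,-]
e13 deliver 0→3: ·
e14 deliver 3→1: 1[back,v=2,z]
e15 deliver 1→3: ·
e16 deliver 3→4: 4[back,v=2,z]
e17 deliver 4→3: ·
e18 propose(0,'s'): ·
e19 deliver 3→1: ·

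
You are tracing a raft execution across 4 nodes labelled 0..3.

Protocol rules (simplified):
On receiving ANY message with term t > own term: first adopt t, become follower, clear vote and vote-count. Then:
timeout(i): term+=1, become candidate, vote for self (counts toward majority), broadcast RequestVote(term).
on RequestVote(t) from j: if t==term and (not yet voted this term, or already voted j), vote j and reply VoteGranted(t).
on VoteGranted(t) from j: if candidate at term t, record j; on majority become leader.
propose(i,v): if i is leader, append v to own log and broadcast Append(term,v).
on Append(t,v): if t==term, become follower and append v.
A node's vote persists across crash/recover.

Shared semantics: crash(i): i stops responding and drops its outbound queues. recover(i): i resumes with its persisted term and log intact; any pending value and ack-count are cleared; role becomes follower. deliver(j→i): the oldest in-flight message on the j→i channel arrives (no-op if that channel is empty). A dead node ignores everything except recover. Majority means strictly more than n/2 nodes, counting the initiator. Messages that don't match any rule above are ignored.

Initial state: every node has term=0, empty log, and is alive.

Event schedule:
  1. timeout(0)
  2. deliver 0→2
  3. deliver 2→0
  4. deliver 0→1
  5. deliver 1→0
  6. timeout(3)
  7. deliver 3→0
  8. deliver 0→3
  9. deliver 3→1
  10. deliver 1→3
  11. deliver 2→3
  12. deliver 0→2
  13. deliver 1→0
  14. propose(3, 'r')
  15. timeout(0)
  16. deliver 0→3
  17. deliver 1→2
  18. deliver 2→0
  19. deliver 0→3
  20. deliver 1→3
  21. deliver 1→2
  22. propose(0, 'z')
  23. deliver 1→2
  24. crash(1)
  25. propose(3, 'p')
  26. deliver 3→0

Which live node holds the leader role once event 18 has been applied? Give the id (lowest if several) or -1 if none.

e1 timeout(0): 0[cand,t=1,-]
e2 deliver 0→2: 2[foll,t=1,-]
e3 deliver 2→0: ·
e4 deliver 0→1: 1[foll,t=1,-]
e5 deliver 1→0: 0[lead,t=1,-]
e6 timeout(3): 3[cand,t=1,-]
e7 deliver 3→0: ·
e8 deliver 0→3: ·
e9 deliver 3→1: ·
e10 deliver 1→3: ·
e11 deliver 2→3: ·
e12 deliver 0→2: ·
e13 deliver 1→0: ·
e14 propose(3,'r'): ·
e15 timeout(0): 0[cand,t=2,-]
e16 deliver 0→3: 3[foll,t=2,-]
e17 deliver 1→2: ·
e18 deliver 2→0: ·

-1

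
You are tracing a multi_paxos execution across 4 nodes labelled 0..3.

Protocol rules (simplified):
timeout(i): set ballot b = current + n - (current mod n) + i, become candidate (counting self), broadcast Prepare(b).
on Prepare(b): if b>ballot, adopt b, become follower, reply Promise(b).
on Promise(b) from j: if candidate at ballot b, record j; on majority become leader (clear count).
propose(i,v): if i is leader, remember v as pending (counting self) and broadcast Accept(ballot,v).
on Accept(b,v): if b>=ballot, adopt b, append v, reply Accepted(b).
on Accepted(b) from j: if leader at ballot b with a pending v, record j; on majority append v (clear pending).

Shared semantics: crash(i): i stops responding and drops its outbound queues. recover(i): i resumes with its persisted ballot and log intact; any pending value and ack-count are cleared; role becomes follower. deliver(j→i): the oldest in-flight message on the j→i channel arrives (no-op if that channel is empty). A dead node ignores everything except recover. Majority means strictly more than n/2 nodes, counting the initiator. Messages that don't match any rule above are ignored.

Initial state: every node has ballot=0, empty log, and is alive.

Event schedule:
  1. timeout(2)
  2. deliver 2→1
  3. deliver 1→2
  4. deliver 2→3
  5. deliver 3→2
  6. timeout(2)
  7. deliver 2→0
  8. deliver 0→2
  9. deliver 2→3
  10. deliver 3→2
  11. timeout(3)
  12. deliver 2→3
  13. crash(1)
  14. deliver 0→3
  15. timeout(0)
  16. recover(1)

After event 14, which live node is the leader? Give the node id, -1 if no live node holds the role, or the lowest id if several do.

1. timeout(2):  <2:cand b6 ->
2. deliver 2→1:  <1:foll b6 ->
3. deliver 1→2:  nop
4. deliver 2→3:  <3:foll b6 ->
5. deliver 3→2:  <2:lead b6 ->
6. timeout(2):  <2:cand b10 ->
7. deliver 2→0:  <0:foll b6 ->
8. deliver 0→2:  nop
9. deliver 2→3:  <3:foll b10 ->
10. deliver 3→2:  nop
11. timeout(3):  <3:cand b15 ->
12. deliver 2→3:  nop
13. crash(1):  <1:✗foll b6 ->
14. deliver 0→3:  nop

-1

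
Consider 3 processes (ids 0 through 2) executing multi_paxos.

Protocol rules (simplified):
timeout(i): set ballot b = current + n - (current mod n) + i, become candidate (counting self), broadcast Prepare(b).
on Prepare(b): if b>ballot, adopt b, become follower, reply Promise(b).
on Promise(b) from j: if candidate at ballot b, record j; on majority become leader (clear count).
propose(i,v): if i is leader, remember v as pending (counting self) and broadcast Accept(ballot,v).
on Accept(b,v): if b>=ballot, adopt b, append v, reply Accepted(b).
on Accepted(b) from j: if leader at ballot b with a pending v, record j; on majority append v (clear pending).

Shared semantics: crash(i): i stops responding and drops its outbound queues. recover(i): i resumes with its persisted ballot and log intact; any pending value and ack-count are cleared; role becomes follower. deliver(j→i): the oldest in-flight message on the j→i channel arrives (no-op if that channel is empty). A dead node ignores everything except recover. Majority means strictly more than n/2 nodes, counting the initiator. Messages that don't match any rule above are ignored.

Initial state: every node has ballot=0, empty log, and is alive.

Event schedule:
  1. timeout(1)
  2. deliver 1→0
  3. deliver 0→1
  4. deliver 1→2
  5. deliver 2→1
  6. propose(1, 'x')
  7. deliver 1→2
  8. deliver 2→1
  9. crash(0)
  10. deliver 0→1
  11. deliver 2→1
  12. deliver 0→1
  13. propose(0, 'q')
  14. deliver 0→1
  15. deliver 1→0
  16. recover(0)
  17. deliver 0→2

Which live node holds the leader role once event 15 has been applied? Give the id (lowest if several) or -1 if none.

after 1 — timeout(1): n1:cand/b4/[-]
after 2 — deliver 1→0: n0:foll/b4/[-]
after 3 — deliver 0→1: n1:lead/b4/[-]
after 4 — deliver 1→2: n2:foll/b4/[-]
after 5 — deliver 2→1: ·
after 6 — propose(1,'x'): ·
after 7 — deliver 1→2: n2:foll/b4/[x]
after 8 — deliver 2→1: n1:lead/b4/[x]
after 9 — crash(0): n0:✗foll/b4/[-]
after 10 — deliver 0→1: ·
after 11 — deliver 2→1: ·
after 12 — deliver 0→1: ·
after 13 — propose(0,'q'): ·
after 14 — deliver 0→1: ·
after 15 — deliver 1→0: ·

1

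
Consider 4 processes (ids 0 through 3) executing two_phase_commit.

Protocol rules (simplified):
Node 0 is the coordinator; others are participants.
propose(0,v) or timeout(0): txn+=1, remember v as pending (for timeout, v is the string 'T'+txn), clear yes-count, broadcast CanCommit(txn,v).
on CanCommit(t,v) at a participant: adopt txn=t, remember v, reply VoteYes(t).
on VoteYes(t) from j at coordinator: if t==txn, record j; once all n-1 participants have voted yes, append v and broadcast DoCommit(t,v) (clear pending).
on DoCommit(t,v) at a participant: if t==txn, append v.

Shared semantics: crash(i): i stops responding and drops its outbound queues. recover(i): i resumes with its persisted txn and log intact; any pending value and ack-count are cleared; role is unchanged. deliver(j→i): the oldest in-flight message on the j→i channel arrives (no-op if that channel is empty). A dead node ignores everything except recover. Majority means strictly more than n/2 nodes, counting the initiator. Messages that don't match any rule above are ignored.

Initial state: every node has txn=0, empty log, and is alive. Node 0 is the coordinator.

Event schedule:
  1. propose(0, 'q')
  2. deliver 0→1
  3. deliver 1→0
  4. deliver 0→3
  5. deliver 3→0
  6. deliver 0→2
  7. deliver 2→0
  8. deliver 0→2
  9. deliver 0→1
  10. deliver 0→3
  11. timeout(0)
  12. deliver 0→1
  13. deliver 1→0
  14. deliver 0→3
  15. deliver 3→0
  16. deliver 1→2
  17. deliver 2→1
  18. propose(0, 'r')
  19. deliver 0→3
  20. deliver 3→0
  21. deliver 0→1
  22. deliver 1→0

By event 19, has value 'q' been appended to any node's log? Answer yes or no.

yes

after 1 — propose(0,'q'): n0:coor/t1/[-]
after 2 — deliver 0→1: n1:part/t1/[-]
after 3 — deliver 1→0: ·
after 4 — deliver 0→3: n3:part/t1/[-]
after 5 — deliver 3→0: ·
after 6 — deliver 0→2: n2:part/t1/[-]
after 7 — deliver 2→0: n0:coor/t1/[q]
after 8 — deliver 0→2: n2:part/t1/[q]
after 9 — deliver 0→1: n1:part/t1/[q]
after 10 — deliver 0→3: n3:part/t1/[q]
after 11 — timeout(0): n0:coor/t2/[q]
after 12 — deliver 0→1: n1:part/t2/[q]
after 13 — deliver 1→0: ·
after 14 — deliver 0→3: n3:part/t2/[q]
after 15 — deliver 3→0: ·
after 16 — deliver 1→2: ·
after 17 — deliver 2→1: ·
after 18 — propose(0,'r'): n0:coor/t3/[q]
after 19 — deliver 0→3: n3:part/t3/[q]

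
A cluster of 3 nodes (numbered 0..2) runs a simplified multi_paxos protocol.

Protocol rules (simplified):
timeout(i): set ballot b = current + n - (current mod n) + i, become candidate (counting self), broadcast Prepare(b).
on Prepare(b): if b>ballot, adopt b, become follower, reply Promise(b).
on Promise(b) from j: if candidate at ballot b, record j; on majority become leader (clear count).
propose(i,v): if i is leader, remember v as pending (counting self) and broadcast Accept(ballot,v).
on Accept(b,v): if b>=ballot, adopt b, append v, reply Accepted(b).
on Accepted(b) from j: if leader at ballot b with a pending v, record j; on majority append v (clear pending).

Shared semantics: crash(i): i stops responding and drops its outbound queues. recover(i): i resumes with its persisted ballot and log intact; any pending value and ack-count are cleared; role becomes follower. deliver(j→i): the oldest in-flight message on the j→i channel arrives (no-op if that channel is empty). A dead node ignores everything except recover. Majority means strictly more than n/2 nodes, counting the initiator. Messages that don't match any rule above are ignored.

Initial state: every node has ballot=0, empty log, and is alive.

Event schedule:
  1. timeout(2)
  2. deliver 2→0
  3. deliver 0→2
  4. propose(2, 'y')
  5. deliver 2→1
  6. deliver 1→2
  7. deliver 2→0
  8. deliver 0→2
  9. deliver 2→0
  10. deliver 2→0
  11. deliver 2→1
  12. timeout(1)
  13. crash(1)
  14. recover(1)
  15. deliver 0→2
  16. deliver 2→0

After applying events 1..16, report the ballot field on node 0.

1. timeout(2):  <2:cand b5 ->
2. deliver 2→0:  <0:foll b5 ->
3. deliver 0→2:  <2:lead b5 ->
4. propose(2,'y'):  nop
5. deliver 2→1:  <1:foll b5 ->
6. deliver 1→2:  nop
7. deliver 2→0:  <0:foll b5 y>
8. deliver 0→2:  <2:lead b5 y>
9. deliver 2→0:  nop
10. deliver 2→0:  nop
11. deliver 2→1:  <1:foll b5 y>
12. timeout(1):  <1:cand b7 y>
13. crash(1):  <1:✗cand b7 y>
14. recover(1):  <1:foll b7 y>
15. deliver 0→2:  nop
16. deliver 2→0:  nop

5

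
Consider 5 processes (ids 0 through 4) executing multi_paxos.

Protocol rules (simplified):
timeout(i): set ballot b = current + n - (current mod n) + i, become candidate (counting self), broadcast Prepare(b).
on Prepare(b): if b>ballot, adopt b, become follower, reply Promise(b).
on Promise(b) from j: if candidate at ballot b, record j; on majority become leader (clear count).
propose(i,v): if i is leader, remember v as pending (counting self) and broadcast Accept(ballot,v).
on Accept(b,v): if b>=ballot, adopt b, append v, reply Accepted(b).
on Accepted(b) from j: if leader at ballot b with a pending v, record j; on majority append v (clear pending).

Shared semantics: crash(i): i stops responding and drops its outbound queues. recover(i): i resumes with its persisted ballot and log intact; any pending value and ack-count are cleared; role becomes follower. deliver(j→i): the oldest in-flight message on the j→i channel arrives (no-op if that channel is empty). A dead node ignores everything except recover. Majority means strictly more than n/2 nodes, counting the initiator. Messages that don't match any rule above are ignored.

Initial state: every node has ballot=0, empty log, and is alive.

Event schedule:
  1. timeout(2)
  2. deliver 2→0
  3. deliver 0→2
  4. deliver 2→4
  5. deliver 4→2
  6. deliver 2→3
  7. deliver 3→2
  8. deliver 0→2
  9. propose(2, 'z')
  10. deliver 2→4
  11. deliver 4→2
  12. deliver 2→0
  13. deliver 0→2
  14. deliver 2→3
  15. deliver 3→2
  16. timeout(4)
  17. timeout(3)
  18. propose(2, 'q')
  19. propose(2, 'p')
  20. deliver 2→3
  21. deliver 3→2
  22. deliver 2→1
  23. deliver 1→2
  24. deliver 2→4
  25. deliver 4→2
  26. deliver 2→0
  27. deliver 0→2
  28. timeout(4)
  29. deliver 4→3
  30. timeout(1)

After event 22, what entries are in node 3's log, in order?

z

step 1 timeout(2): 2={cand,b=7,log=-}
step 2 deliver 2→0: 0={foll,b=7,log=-}
step 3 deliver 0→2: —
step 4 deliver 2→4: 4={foll,b=7,log=-}
step 5 deliver 4→2: 2={lead,b=7,log=-}
step 6 deliver 2→3: 3={foll,b=7,log=-}
step 7 deliver 3→2: —
step 8 deliver 0→2: —
step 9 propose(2,'z'): —
step 10 deliver 2→4: 4={foll,b=7,log=z}
step 11 deliver 4→2: —
step 12 deliver 2→0: 0={foll,b=7,log=z}
step 13 deliver 0→2: 2={lead,b=7,log=z}
step 14 deliver 2→3: 3={foll,b=7,log=z}
step 15 deliver 3→2: —
step 16 timeout(4): 4={cand,b=14,log=z}
step 17 timeout(3): 3={cand,b=13,log=z}
step 18 propose(2,'q'): —
step 19 propose(2,'p'): —
step 20 deliver 2→3: —
step 21 deliver 3→2: 2={foll,b=13,log=z}
step 22 deliver 2→1: 1={foll,b=7,log=-}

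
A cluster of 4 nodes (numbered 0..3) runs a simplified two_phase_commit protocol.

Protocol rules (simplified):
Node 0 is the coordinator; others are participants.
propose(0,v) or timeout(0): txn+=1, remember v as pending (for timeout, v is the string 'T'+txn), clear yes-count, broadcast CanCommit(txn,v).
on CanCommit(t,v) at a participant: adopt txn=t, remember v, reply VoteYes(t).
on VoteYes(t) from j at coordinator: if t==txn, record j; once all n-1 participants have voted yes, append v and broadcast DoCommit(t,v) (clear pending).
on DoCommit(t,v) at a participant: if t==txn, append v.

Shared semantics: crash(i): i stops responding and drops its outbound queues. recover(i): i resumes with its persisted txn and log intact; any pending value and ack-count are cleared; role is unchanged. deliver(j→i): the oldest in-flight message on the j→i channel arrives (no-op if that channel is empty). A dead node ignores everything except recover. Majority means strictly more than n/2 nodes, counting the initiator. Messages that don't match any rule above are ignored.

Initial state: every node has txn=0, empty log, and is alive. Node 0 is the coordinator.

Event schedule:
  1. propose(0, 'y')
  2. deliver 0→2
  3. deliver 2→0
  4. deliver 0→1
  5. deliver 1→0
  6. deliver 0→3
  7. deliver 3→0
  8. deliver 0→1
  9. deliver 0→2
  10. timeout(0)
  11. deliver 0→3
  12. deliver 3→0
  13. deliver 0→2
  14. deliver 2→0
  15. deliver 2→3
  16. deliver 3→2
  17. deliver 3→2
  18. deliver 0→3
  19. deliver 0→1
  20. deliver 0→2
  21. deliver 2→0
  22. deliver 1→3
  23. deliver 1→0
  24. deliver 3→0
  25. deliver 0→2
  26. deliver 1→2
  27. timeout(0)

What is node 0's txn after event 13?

step 1 propose(0,'y'): 0={coor,t=1,log=-}
step 2 deliver 0→2: 2={part,t=1,log=-}
step 3 deliver 2→0: —
step 4 deliver 0→1: 1={part,t=1,log=-}
step 5 deliver 1→0: —
step 6 deliver 0→3: 3={part,t=1,log=-}
step 7 deliver 3→0: 0={coor,t=1,log=y}
step 8 deliver 0→1: 1={part,t=1,log=y}
step 9 deliver 0→2: 2={part,t=1,log=y}
step 10 timeout(0): 0={coor,t=2,log=y}
step 11 deliver 0→3: 3={part,t=1,log=y}
step 12 deliver 3→0: —
step 13 deliver 0→2: 2={part,t=2,log=y}

2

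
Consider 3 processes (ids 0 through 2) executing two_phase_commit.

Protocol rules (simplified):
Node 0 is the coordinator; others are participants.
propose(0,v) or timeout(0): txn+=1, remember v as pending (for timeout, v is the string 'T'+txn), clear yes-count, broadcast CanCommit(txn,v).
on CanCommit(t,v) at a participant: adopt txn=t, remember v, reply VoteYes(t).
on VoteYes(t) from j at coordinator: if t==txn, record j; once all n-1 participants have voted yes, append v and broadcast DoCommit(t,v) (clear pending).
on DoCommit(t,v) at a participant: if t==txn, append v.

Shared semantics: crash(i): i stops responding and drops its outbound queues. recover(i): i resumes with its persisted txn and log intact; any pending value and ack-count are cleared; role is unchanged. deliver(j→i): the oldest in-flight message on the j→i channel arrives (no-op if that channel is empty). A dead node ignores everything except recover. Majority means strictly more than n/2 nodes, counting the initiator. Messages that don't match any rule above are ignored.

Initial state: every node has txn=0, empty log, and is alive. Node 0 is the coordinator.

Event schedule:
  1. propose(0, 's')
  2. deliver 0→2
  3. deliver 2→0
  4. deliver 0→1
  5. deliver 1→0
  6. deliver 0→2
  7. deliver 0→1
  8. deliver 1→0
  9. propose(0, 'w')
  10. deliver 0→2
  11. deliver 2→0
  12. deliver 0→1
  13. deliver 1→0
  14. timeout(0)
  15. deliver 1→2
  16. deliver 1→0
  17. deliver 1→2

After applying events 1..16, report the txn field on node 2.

2

e1 propose(0,'s'): 0[coor,t=1,-]
e2 deliver 0→2: 2[part,t=1,-]
e3 deliver 2→0: ·
e4 deliver 0→1: 1[part,t=1,-]
e5 deliver 1→0: 0[coor,t=1,s]
e6 deliver 0→2: 2[part,t=1,s]
e7 deliver 0→1: 1[part,t=1,s]
e8 deliver 1→0: ·
e9 propose(0,'w'): 0[coor,t=2,s]
e10 deliver 0→2: 2[part,t=2,s]
e11 deliver 2→0: ·
e12 deliver 0→1: 1[part,t=2,s]
e13 deliver 1→0: 0[coor,t=2,s,w]
e14 timeout(0): 0[coor,t=3,s,w]
e15 deliver 1→2: ·
e16 deliver 1→0: ·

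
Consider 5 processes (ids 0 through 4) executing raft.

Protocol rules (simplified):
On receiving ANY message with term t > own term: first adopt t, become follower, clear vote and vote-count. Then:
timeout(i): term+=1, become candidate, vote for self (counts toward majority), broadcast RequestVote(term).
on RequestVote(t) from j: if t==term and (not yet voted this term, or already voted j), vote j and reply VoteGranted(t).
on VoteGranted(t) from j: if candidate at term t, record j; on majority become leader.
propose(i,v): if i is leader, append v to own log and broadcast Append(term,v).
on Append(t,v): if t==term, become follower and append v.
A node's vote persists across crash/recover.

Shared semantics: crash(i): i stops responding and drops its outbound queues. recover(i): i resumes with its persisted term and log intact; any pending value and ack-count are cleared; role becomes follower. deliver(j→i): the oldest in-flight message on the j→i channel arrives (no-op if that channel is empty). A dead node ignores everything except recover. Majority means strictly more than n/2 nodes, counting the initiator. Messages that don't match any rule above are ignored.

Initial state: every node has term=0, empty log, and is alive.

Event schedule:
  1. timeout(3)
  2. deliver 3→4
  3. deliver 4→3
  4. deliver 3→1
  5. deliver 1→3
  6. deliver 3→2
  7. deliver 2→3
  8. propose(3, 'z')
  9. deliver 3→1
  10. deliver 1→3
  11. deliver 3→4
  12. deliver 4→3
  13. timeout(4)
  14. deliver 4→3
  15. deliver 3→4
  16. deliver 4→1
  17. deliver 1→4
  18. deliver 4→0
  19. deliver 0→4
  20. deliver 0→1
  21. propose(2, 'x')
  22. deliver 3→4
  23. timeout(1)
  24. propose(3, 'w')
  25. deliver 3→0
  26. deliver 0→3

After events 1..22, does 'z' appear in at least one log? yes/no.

yes

e1 timeout(3): 3[cand,t=1,-]
e2 deliver 3→4: 4[foll,t=1,-]
e3 deliver 4→3: ·
e4 deliver 3→1: 1[foll,t=1,-]
e5 deliver 1→3: 3[lead,t=1,-]
e6 deliver 3→2: 2[foll,t=1,-]
e7 deliver 2→3: ·
e8 propose(3,'z'): 3[lead,t=1,z]
e9 deliver 3→1: 1[foll,t=1,z]
e10 deliver 1→3: ·
e11 deliver 3→4: 4[foll,t=1,z]
e12 deliver 4→3: ·
e13 timeout(4): 4[cand,t=2,z]
e14 deliver 4→3: 3[foll,t=2,z]
e15 deliver 3→4: ·
e16 deliver 4→1: 1[foll,t=2,z]
e17 deliver 1→4: 4[lead,t=2,z]
e18 deliver 4→0: 0[foll,t=2,-]
e19 deliver 0→4: ·
e20 deliver 0→1: ·
e21 propose(2,'x'): ·
e22 deliver 3→4: ·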